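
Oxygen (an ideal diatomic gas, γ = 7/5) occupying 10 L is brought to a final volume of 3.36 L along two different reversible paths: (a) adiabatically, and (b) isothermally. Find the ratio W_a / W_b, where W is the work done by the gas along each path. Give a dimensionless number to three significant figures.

W_a / W_b ≈ 1.25

Path (a) adiabatic: W = P₁V₁(1 − (V₁/V₂)^(γ−1))/(γ−1) → W_a/(P₁V₁) = -1.367.
Path (b) isothermal: W = P₁V₁ ln(V₂/V₁) → W_b/(P₁V₁) = -1.091.
W_a / W_b = -1.367 / -1.091 = 1.254.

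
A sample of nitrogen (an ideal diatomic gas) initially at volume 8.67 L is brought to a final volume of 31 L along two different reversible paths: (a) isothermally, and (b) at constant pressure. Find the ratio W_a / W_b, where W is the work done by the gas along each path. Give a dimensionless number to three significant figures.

Path (a) isothermal: W = P₁V₁ ln(V₂/V₁) → W_a/(P₁V₁) = 1.274.
Path (b) isobaric: W = P₁(V₂ − V₁) → W_b/(P₁V₁) = 2.576.
W_a / W_b = 1.274 / 2.576 = 0.4947.

W_a / W_b ≈ 0.495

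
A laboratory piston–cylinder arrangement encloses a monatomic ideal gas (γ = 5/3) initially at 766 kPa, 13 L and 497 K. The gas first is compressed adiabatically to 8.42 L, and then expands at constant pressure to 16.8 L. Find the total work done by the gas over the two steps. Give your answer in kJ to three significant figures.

W_total ≈ 8.22 kJ

Step 1 (adiabatic): W = (P₁V₁ − P₂V₂)/(γ−1) = (9958 − 13302)/0.667 = -5016 J.
After step 1: P = 1580 kPa, V = 8.42 L, T = 663.9 K.
Step 2 (isobaric): W = PΔV = (1580 kPa)(16.8 − 8.42 L) = 13239 J.
W_total = -5016 + 13239 = 8223 J.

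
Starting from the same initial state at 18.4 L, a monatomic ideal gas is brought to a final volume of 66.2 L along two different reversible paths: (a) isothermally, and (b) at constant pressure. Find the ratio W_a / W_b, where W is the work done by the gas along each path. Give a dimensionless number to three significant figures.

Path (a) isothermal: W = P₁V₁ ln(V₂/V₁) → W_a/(P₁V₁) = 1.28.
Path (b) isobaric: W = P₁(V₂ − V₁) → W_b/(P₁V₁) = 2.598.
W_a / W_b = 1.28 / 2.598 = 0.4928.

W_a / W_b ≈ 0.493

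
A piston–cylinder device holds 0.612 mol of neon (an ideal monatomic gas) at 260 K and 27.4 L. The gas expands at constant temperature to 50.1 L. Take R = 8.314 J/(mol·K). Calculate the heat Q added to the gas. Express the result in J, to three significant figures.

Isothermal ⇒ ΔU = 0, so Q = W = nRT ln(V₂/V₁).
Q = (0.612)(8.314)(260) ln(50.1/27.4) = 1323 × 0.6035 = 798.4 J.

Q ≈ 798 J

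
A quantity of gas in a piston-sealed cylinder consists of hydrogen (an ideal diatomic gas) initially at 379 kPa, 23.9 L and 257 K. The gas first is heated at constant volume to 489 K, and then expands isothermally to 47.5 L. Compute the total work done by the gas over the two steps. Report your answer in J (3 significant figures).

W_total ≈ 11800 J

Step 1 (isochoric): W = 0 (constant volume).
After step 1: P = 721.1 kPa (V unchanged).
Step 2 (isothermal): W = P₁V₁ ln(V₂/V₁) = (17235) ln(47.5/23.9) = 11838 J.
W_total = 0 + 11838 = 11838 J.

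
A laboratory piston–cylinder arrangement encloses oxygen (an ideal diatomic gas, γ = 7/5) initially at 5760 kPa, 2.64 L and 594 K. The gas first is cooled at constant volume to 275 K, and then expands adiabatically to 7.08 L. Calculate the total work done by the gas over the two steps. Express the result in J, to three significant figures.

W_total ≈ 5740 J

Step 1 (isochoric): W = 0 (constant volume).
After step 1: P = 2667 kPa (V unchanged).
Step 2 (adiabatic): W = (P₁V₁ − P₂V₂)/(γ−1) = (7040 − 4745)/0.4 = 5738 J.
W_total = 0 + 5738 = 5738 J.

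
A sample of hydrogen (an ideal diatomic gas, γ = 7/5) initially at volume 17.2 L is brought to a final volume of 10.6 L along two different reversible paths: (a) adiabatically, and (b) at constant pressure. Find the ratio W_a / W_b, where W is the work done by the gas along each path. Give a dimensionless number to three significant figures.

Path (a) adiabatic: W = P₁V₁(1 − (V₁/V₂)^(γ−1))/(γ−1) → W_a/(P₁V₁) = -0.5341.
Path (b) isobaric: W = P₁(V₂ − V₁) → W_b/(P₁V₁) = -0.3837.
W_a / W_b = -0.5341 / -0.3837 = 1.392.

W_a / W_b ≈ 1.39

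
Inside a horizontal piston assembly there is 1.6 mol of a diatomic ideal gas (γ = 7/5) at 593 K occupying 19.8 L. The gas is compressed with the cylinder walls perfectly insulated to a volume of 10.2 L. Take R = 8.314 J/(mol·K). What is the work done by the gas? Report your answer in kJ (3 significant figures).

Adiabatic: TV^(γ−1) = const with γ = 7/5.
T₂ = T₁ (V₁/V₂)^(γ−1) = 593 × (19.8/10.2)^0.4 = 593 × 1.304 = 773.2 K.
W_by = nCᵥ(T₁ − T₂) = (1.6)(20.79)(593 − 773.2) = -5992 J.

W ≈ -5.99 kJ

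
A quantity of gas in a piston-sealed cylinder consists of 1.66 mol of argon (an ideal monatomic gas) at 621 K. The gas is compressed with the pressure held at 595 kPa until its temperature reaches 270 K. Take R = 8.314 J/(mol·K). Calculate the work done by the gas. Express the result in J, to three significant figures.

Isobaric: W = P ΔV = nR ΔT.
W = (1.66)(8.314)(270 − 621) = -4844 J.

W ≈ -4840 J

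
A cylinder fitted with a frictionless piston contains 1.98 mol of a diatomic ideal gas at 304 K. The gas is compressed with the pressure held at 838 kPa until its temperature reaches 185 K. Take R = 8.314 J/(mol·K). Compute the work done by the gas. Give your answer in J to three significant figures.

Isobaric: W = P ΔV = nR ΔT.
W = (1.98)(8.314)(185 − 304) = -1959 J.

W ≈ -1960 J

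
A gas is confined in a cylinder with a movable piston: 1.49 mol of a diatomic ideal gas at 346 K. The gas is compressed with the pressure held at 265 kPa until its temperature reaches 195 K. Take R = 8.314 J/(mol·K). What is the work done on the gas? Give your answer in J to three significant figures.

W ≈ 1870 J

Isobaric: W = P ΔV = nR ΔT.
W = (1.49)(8.314)(195 − 346) = -1871 J.
Work on gas = −W_by = 1871 J.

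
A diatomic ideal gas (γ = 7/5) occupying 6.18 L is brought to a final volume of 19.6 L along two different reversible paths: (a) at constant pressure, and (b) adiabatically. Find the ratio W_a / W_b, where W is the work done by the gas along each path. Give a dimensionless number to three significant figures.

Path (a) isobaric: W = P₁(V₂ − V₁) → W_a/(P₁V₁) = 2.172.
Path (b) adiabatic: W = P₁V₁(1 − (V₁/V₂)^(γ−1))/(γ−1) → W_b/(P₁V₁) = 0.9244.
W_a / W_b = 2.172 / 0.9244 = 2.349.

W_a / W_b ≈ 2.35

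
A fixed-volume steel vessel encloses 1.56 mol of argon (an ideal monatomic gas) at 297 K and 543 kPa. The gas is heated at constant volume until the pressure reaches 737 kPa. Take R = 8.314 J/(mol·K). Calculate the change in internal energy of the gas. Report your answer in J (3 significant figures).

ΔU ≈ 2060 J

Constant volume ⇒ W = 0, so Q = ΔU = nCᵥΔT with Cᵥ = 3R/2 = 12.47 J/(mol·K).
At constant V, T₂/T₁ = P₂/P₁ ⇒ ΔT = T₁(P₂/P₁ − 1) = 297·(737/543 − 1) = 106.1 K.
ΔU = (1.56)(12.47)(106.1) = 2064 J.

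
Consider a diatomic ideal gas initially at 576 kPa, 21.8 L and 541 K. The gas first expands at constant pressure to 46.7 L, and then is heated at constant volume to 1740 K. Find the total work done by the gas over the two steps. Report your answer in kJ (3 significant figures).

Step 1 (isobaric): W = PΔV = (576 kPa)(46.7 − 21.8 L) = 14342 J.
Step 2 (isochoric): W = 0 (constant volume).
W_total = 14342 + 0 = 14342 J.

W_total ≈ 14.3 kJ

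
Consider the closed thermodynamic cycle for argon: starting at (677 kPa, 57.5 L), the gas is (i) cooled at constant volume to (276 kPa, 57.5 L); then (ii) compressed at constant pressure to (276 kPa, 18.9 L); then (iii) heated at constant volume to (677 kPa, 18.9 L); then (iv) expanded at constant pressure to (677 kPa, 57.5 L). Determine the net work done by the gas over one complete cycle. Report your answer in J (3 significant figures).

W_net ≈ 15500 J

Constant-volume legs do no work.
W(ii) = (276)(18.9 − 57.5) = -10654 J; W(iv) = (677)(57.5 − 18.9) = 26132 J.
W_net = -10654 + 26132 = 15479 J (the clockwise enclosed area).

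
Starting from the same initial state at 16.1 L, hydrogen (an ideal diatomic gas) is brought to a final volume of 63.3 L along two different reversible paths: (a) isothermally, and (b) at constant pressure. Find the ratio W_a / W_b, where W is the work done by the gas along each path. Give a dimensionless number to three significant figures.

W_a / W_b ≈ 0.467

Path (a) isothermal: W = P₁V₁ ln(V₂/V₁) → W_a/(P₁V₁) = 1.369.
Path (b) isobaric: W = P₁(V₂ − V₁) → W_b/(P₁V₁) = 2.932.
W_a / W_b = 1.369 / 2.932 = 0.467.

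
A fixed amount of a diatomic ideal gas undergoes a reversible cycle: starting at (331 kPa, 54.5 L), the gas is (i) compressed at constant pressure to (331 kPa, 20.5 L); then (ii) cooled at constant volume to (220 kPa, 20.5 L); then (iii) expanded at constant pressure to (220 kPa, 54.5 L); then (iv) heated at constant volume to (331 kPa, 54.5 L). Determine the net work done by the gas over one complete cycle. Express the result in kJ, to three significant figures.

Constant-volume legs do no work.
W(i) = (331)(20.5 − 54.5) = -11254 J; W(iii) = (220)(54.5 − 20.5) = 7480 J.
W_net = -11254 + 7480 = -3774 J (the counter-clockwise enclosed area).

W_net ≈ -3.77 kJ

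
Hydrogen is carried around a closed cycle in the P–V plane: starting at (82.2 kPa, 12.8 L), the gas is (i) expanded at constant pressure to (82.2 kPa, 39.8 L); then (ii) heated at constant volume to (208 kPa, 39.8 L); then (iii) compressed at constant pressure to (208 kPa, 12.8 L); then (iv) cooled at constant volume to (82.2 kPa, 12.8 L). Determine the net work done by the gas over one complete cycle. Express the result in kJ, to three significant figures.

Constant-volume legs do no work.
W(i) = (82.2)(39.8 − 12.8) = 2219 J; W(iii) = (208)(12.8 − 39.8) = -5616 J.
W_net = 2219 − 5616 = -3397 J (the counter-clockwise enclosed area).

W_net ≈ -3.40 kJ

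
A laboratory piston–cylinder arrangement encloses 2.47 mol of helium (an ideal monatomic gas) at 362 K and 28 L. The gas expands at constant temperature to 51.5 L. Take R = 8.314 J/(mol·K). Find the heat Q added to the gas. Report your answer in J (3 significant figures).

Isothermal ⇒ ΔU = 0, so Q = W = nRT ln(V₂/V₁).
Q = (2.47)(8.314)(362) ln(51.5/28) = 7434 × 0.6094 = 4530 J.

Q ≈ 4530 J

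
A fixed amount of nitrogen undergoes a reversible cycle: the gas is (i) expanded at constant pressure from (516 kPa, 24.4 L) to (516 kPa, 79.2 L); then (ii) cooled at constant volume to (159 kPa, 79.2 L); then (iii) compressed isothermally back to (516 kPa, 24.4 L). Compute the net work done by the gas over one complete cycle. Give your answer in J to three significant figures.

W_net ≈ 13500 J

Leg (i): W = PΔV = (516)(79.2 − 24.4) = 28277 J.
Leg (ii): W = 0.
Leg (iii): W = PᵢVᵢ ln(V_f/Vᵢ) = (12593) ln(24.4/79.2) = -14827 J.
W_net = 28277 − 14827 = 13450 J.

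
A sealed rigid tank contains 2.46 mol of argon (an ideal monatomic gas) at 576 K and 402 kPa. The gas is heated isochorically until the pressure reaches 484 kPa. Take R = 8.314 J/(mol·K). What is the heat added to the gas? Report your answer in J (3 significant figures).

Q ≈ 3600 J

Constant volume ⇒ W = 0, so Q = ΔU = nCᵥΔT with Cᵥ = 3R/2 = 12.47 J/(mol·K).
At constant V, T₂/T₁ = P₂/P₁ ⇒ ΔT = T₁(P₂/P₁ − 1) = 576·(484/402 − 1) = 117.5 K.
ΔU = (2.46)(12.47)(117.5) = 3605 J.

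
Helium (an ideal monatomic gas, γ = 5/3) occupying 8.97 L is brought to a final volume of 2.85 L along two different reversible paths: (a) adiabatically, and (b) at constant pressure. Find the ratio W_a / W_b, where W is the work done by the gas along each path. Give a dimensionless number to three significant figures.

Path (a) adiabatic: W = P₁V₁(1 − (V₁/V₂)^(γ−1))/(γ−1) → W_a/(P₁V₁) = -1.721.
Path (b) isobaric: W = P₁(V₂ − V₁) → W_b/(P₁V₁) = -0.6823.
W_a / W_b = -1.721 / -0.6823 = 2.523.

W_a / W_b ≈ 2.52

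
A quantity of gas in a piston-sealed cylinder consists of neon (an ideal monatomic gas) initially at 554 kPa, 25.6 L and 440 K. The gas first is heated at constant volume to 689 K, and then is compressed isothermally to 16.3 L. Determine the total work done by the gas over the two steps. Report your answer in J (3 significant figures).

W_total ≈ -10000 J

Step 1 (isochoric): W = 0 (constant volume).
After step 1: P = 867.5 kPa (V unchanged).
Step 2 (isothermal): W = P₁V₁ ln(V₂/V₁) = (22208) ln(16.3/25.6) = -10025 J.
W_total = 0 − 10025 = -10025 J.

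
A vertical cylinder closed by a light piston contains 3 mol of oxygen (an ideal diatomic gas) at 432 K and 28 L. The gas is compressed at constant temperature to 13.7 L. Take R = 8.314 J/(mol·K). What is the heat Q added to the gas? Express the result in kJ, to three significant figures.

Q ≈ -7.70 kJ

Isothermal ⇒ ΔU = 0, so Q = W = nRT ln(V₂/V₁).
Q = (3)(8.314)(432) ln(13.7/28) = 10775 × -0.7148 = -7702 J.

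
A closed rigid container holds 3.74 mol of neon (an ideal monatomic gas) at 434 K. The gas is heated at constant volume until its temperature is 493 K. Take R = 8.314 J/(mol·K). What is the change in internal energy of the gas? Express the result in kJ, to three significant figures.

Constant volume ⇒ W = 0, so Q = ΔU = nCᵥΔT with Cᵥ = 3R/2 = 12.47 J/(mol·K).
ΔU = (3.74)(12.47)(493 − 434) = 2752 J.

ΔU ≈ 2.75 kJ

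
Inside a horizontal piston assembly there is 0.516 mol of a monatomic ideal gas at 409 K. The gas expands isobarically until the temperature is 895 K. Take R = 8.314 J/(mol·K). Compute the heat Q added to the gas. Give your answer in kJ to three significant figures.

Q ≈ 5.21 kJ

Isobaric: W = nRΔT = (0.516)(8.314)(486) = 2085 J.
ΔU = nCᵥΔT with Cᵥ = 3R/2: ΔU = (0.516)(12.47)(486) = 3127 J.
Q = ΔU + W = 3127 + 2085 = 5212 J.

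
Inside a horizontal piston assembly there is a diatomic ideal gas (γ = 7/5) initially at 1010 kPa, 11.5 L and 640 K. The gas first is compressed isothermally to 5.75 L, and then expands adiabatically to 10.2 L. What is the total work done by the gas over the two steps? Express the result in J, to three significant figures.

Step 1 (isothermal): W = P₁V₁ ln(V₂/V₁) = (11615) ln(5.75/11.5) = -8051 J.
After step 1: P = 2020 kPa, V = 5.75 L, T = 640 K.
Step 2 (adiabatic): W = (P₁V₁ − P₂V₂)/(γ−1) = (11615 − 9235)/0.4 = 5950 J.
W_total = -8051 + 5950 = -2101 J.

W_total ≈ -2100 J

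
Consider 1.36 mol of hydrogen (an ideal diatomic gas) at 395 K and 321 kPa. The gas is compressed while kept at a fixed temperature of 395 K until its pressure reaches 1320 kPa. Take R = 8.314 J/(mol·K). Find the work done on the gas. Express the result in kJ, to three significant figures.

W ≈ 6.32 kJ

Isothermal process: W = nRT ln(V₂/V₁) = nRT ln(P₁/P₂).
W = (1.36)(8.314)(395) × ln(321/1320)
  = 4466 × ln(0.2432) = 4466 × -1.414
W_by_gas = -6315 J; work on gas = −W_by = 6315 J.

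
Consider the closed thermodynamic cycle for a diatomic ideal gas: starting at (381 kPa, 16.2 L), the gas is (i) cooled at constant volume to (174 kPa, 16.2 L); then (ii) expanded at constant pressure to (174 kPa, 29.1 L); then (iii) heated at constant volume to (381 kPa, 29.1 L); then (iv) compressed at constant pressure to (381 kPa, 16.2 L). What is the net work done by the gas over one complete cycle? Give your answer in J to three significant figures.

Constant-volume legs do no work.
W(ii) = (174)(29.1 − 16.2) = 2245 J; W(iv) = (381)(16.2 − 29.1) = -4915 J.
W_net = 2245 − 4915 = -2670 J (the counter-clockwise enclosed area).

W_net ≈ -2670 J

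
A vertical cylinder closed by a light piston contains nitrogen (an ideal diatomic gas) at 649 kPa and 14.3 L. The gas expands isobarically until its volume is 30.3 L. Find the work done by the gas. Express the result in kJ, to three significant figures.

W ≈ 10.4 kJ

Isobaric: W = P ΔV.
W = (649 kPa)(30.3 − 14.3 L) = (649)(16) = 10384 J.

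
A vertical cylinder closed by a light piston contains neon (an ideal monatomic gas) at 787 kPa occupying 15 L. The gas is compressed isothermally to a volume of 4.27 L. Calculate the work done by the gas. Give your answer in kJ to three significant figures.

W ≈ -14.8 kJ

Isothermal: W = nRT ln(V₂/V₁) = P₁V₁ ln(V₂/V₁).
P₁V₁ = (787 kPa)(15 L) = 11805 J.
W = 11805 × ln(4.27/15) = 11805 × -1.256
W_by_gas = -14832 J.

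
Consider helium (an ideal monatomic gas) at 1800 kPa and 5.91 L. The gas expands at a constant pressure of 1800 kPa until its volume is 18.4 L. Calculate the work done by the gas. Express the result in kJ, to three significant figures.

Isobaric: W = P ΔV.
W = (1800 kPa)(18.4 − 5.91 L) = (1800)(12.49) = 22482 J.

W ≈ 22.5 kJ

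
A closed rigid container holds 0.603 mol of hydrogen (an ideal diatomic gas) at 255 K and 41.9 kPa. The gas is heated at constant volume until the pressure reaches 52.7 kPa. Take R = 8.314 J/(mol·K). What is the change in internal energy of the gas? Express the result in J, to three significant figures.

ΔU ≈ 824 J

Constant volume ⇒ W = 0, so Q = ΔU = nCᵥΔT with Cᵥ = 5R/2 = 20.79 J/(mol·K).
At constant V, T₂/T₁ = P₂/P₁ ⇒ ΔT = T₁(P₂/P₁ − 1) = 255·(52.7/41.9 − 1) = 65.73 K.
ΔU = (0.603)(20.79)(65.73) = 823.8 J.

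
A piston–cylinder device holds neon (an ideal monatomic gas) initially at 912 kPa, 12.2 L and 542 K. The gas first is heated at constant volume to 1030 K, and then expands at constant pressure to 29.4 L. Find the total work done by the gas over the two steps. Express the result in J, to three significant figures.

W_total ≈ 29800 J

Step 1 (isochoric): W = 0 (constant volume).
After step 1: P = 1733 kPa (V unchanged).
Step 2 (isobaric): W = PΔV = (1733 kPa)(29.4 − 12.2 L) = 29810 J.
W_total = 0 + 29810 = 29810 J.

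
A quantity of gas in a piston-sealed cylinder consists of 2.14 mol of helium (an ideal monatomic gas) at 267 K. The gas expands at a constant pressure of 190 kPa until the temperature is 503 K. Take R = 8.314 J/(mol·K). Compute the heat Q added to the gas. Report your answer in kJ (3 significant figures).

Q ≈ 10.5 kJ

Isobaric: W = nRΔT = (2.14)(8.314)(236) = 4199 J.
ΔU = nCᵥΔT with Cᵥ = 3R/2: ΔU = (2.14)(12.47)(236) = 6298 J.
Q = ΔU + W = 6298 + 4199 = 10497 J.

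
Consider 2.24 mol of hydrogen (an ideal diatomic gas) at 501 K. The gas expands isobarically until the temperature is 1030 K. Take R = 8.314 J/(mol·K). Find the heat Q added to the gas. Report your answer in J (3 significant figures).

Isobaric: W = nRΔT = (2.24)(8.314)(529) = 9852 J.
ΔU = nCᵥΔT with Cᵥ = 5R/2: ΔU = (2.24)(20.79)(529) = 24629 J.
Q = ΔU + W = 24629 + 9852 = 34481 J.

Q ≈ 34500 J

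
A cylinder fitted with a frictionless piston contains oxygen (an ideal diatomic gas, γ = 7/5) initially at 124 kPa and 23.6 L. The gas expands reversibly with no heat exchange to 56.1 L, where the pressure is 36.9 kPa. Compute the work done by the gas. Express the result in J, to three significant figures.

W ≈ 2140 J

Adiabatic: W = (P₁V₁ − P₂V₂)/(γ − 1) with γ = 7/5.
P₁V₁ = 2926 J, P₂V₂ = 2070 J.
W = (2926 − 2070) / 0.4 = 2141 J.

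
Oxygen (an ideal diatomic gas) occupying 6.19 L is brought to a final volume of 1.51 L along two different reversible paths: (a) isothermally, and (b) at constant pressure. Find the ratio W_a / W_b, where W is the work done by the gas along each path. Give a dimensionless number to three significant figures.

W_a / W_b ≈ 1.87

Path (a) isothermal: W = P₁V₁ ln(V₂/V₁) → W_a/(P₁V₁) = -1.411.
Path (b) isobaric: W = P₁(V₂ − V₁) → W_b/(P₁V₁) = -0.7561.
W_a / W_b = -1.411 / -0.7561 = 1.866.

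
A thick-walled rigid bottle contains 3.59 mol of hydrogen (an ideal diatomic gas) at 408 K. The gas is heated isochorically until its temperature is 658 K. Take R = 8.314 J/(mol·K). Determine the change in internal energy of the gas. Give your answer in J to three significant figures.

ΔU ≈ 18700 J

Constant volume ⇒ W = 0, so Q = ΔU = nCᵥΔT with Cᵥ = 5R/2 = 20.79 J/(mol·K).
ΔU = (3.59)(20.79)(658 − 408) = 18655 J.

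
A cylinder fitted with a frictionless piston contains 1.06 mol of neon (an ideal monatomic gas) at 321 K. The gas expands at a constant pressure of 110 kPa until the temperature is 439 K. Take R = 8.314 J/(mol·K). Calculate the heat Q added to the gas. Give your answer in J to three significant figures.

Isobaric: W = nRΔT = (1.06)(8.314)(118) = 1040 J.
ΔU = nCᵥΔT with Cᵥ = 3R/2: ΔU = (1.06)(12.47)(118) = 1560 J.
Q = ΔU + W = 1560 + 1040 = 2600 J.

Q ≈ 2600 J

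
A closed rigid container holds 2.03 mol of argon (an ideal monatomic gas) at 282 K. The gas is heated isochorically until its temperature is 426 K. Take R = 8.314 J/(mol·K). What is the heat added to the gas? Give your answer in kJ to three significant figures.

Constant volume ⇒ W = 0, so Q = ΔU = nCᵥΔT with Cᵥ = 3R/2 = 12.47 J/(mol·K).
ΔU = (2.03)(12.47)(426 − 282) = 3646 J.

Q ≈ 3.65 kJ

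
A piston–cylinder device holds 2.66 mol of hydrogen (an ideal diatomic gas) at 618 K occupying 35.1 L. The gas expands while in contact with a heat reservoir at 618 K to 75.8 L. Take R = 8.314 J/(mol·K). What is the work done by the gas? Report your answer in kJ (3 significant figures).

Isothermal: W = nRT ln(V₂/V₁).
W = (2.66)(8.314)(618) × ln(75.8/35.1)
  = 13667 × 0.7699
W_by_gas = 10522 J.

W ≈ 10.5 kJ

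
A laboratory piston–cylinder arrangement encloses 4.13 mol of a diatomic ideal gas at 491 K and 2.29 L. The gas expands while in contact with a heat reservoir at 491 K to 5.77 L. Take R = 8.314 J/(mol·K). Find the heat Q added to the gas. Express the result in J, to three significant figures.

Q ≈ 15600 J

Isothermal ⇒ ΔU = 0, so Q = W = nRT ln(V₂/V₁).
Q = (4.13)(8.314)(491) ln(5.77/2.29) = 16859 × 0.9241 = 15580 J.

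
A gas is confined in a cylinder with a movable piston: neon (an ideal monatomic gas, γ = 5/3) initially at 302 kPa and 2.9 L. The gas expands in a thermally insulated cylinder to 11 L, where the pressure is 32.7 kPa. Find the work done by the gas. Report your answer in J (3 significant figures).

Adiabatic: W = (P₁V₁ − P₂V₂)/(γ − 1) with γ = 5/3.
P₁V₁ = 875.8 J, P₂V₂ = 359.7 J.
W = (875.8 − 359.7) / 0.6667 = 774.1 J.

W ≈ 774 J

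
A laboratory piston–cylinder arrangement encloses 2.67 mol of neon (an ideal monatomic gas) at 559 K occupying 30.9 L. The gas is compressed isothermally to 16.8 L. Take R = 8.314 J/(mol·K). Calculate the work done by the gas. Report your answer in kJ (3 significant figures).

Isothermal: W = nRT ln(V₂/V₁).
W = (2.67)(8.314)(559) × ln(16.8/30.9)
  = 12409 × -0.6094
W_by_gas = -7562 J.

W ≈ -7.56 kJ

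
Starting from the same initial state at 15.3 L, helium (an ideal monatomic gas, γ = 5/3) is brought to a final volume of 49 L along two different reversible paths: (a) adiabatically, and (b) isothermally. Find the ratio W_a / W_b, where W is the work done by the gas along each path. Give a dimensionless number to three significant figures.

W_a / W_b ≈ 0.696

Path (a) adiabatic: W = P₁V₁(1 − (V₁/V₂)^(γ−1))/(γ−1) → W_a/(P₁V₁) = 0.8096.
Path (b) isothermal: W = P₁V₁ ln(V₂/V₁) → W_b/(P₁V₁) = 1.164.
W_a / W_b = 0.8096 / 1.164 = 0.6956.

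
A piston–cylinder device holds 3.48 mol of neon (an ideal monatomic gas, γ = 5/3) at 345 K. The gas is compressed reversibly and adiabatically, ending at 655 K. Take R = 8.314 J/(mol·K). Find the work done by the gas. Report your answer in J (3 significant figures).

Adiabatic ⇒ Q = 0, so W_by = −ΔU = nCᵥ(T₁ − T₂).
Cᵥ = 3R/2 = 12.47 J/(mol·K).
W = (3.48)(12.47)(345 − 655) = -13454 J.

W ≈ -13500 J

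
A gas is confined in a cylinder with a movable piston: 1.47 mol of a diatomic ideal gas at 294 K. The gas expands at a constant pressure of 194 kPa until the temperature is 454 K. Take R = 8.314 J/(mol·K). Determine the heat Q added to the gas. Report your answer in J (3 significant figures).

Isobaric: W = nRΔT = (1.47)(8.314)(160) = 1955 J.
ΔU = nCᵥΔT with Cᵥ = 5R/2: ΔU = (1.47)(20.79)(160) = 4889 J.
Q = ΔU + W = 4889 + 1955 = 6844 J.

Q ≈ 6840 J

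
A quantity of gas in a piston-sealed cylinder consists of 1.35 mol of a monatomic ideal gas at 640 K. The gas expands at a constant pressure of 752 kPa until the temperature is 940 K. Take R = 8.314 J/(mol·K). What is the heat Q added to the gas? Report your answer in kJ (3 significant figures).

Isobaric: W = nRΔT = (1.35)(8.314)(300) = 3367 J.
ΔU = nCᵥΔT with Cᵥ = 3R/2: ΔU = (1.35)(12.47)(300) = 5051 J.
Q = ΔU + W = 5051 + 3367 = 8418 J.

Q ≈ 8.42 kJ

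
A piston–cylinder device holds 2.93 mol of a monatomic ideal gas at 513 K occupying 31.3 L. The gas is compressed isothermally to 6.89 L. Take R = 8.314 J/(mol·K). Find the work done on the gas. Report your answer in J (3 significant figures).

W ≈ 18900 J

Isothermal: W = nRT ln(V₂/V₁).
W = (2.93)(8.314)(513) × ln(6.89/31.3)
  = 12497 × -1.514
W_by_gas = -18914 J; work on gas = −W_by = 18914 J.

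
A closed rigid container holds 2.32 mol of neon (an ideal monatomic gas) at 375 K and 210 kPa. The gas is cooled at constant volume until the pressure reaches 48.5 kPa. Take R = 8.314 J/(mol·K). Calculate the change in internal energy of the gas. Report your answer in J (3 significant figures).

ΔU ≈ -8340 J

Constant volume ⇒ W = 0, so Q = ΔU = nCᵥΔT with Cᵥ = 3R/2 = 12.47 J/(mol·K).
At constant V, T₂/T₁ = P₂/P₁ ⇒ ΔT = T₁(P₂/P₁ − 1) = 375·(48.5/210 − 1) = -288.4 K.
ΔU = (2.32)(12.47)(-288.4) = -8344 J.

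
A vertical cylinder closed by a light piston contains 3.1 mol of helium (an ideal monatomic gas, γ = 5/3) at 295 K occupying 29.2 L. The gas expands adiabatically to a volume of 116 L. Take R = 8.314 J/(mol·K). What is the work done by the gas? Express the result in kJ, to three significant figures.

W ≈ 6.86 kJ

Adiabatic: TV^(γ−1) = const with γ = 5/3.
T₂ = T₁ (V₁/V₂)^(γ−1) = 295 × (29.2/116)^0.667 = 295 × 0.3987 = 117.6 K.
W_by = nCᵥ(T₁ − T₂) = (3.1)(12.47)(295 − 117.6) = 6858 J.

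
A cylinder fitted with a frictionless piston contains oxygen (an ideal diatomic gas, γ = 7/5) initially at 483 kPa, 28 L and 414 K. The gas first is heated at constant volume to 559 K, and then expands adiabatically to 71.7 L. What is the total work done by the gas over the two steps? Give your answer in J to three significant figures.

W_total ≈ 14300 J

Step 1 (isochoric): W = 0 (constant volume).
After step 1: P = 652.2 kPa (V unchanged).
Step 2 (adiabatic): W = (P₁V₁ − P₂V₂)/(γ−1) = (18261 − 12536)/0.4 = 14311 J.
W_total = 0 + 14311 = 14311 J.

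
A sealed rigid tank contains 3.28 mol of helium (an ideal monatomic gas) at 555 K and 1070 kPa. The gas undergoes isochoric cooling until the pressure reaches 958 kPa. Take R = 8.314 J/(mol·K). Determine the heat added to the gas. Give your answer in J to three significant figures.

Q ≈ -2380 J

Constant volume ⇒ W = 0, so Q = ΔU = nCᵥΔT with Cᵥ = 3R/2 = 12.47 J/(mol·K).
At constant V, T₂/T₁ = P₂/P₁ ⇒ ΔT = T₁(P₂/P₁ − 1) = 555·(958/1070 − 1) = -58.09 K.
ΔU = (3.28)(12.47)(-58.09) = -2376 J.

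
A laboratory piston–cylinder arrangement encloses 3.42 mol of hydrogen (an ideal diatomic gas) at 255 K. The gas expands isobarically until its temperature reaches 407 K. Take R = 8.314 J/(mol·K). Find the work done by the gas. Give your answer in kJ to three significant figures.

Isobaric: W = P ΔV = nR ΔT.
W = (3.42)(8.314)(407 − 255) = 4322 J.

W ≈ 4.32 kJ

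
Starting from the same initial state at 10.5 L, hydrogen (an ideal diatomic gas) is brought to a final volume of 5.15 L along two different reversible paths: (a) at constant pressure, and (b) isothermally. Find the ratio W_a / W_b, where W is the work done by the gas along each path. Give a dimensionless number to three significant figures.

Path (a) isobaric: W = P₁(V₂ − V₁) → W_a/(P₁V₁) = -0.5095.
Path (b) isothermal: W = P₁V₁ ln(V₂/V₁) → W_b/(P₁V₁) = -0.7124.
W_a / W_b = -0.5095 / -0.7124 = 0.7152.

W_a / W_b ≈ 0.715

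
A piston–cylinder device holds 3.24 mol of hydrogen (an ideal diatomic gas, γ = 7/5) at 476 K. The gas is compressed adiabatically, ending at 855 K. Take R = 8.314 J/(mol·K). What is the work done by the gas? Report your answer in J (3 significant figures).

W ≈ -25500 J

Adiabatic ⇒ Q = 0, so W_by = −ΔU = nCᵥ(T₁ − T₂).
Cᵥ = 5R/2 = 20.79 J/(mol·K).
W = (3.24)(20.79)(476 − 855) = -25523 J.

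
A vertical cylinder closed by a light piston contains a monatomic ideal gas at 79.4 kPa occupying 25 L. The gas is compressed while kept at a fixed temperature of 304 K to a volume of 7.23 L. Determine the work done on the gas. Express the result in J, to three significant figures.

W ≈ 2460 J

Isothermal: W = nRT ln(V₂/V₁) = P₁V₁ ln(V₂/V₁).
P₁V₁ = (79.4 kPa)(25 L) = 1985 J.
W = 1985 × ln(7.23/25) = 1985 × -1.241
W_by_gas = -2463 J; work on gas = −W_by = 2463 J.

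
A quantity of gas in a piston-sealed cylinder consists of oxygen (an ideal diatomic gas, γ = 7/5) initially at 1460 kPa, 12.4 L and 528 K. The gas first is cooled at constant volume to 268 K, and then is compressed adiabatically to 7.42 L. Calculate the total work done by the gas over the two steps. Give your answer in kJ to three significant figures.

W_total ≈ -5.24 kJ

Step 1 (isochoric): W = 0 (constant volume).
After step 1: P = 741.1 kPa (V unchanged).
Step 2 (adiabatic): W = (P₁V₁ − P₂V₂)/(γ−1) = (9189 − 11285)/0.4 = -5238 J.
W_total = 0 − 5238 = -5238 J.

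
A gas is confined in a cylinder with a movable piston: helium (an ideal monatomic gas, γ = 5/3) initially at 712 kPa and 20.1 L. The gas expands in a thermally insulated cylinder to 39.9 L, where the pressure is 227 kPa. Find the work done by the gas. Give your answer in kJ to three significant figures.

W ≈ 7.88 kJ

Adiabatic: W = (P₁V₁ − P₂V₂)/(γ − 1) with γ = 5/3.
P₁V₁ = 14311 J, P₂V₂ = 9057 J.
W = (14311 − 9057) / 0.6667 = 7881 J.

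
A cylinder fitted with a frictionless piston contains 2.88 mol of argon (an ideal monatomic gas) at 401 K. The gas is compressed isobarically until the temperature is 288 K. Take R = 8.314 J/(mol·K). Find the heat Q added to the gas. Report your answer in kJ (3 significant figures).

Isobaric: W = nRΔT = (2.88)(8.314)(-113) = -2706 J.
ΔU = nCᵥΔT with Cᵥ = 3R/2: ΔU = (2.88)(12.47)(-113) = -4059 J.
Q = ΔU + W = -4059 − 2706 = -6764 J.

Q ≈ -6.76 kJ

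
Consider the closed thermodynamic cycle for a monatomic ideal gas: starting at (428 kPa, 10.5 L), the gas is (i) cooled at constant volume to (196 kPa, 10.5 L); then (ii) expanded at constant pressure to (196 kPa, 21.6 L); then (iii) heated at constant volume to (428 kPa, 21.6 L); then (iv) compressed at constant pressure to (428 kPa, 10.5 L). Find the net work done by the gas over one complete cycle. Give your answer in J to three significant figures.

Constant-volume legs do no work.
W(ii) = (196)(21.6 − 10.5) = 2176 J; W(iv) = (428)(10.5 − 21.6) = -4751 J.
W_net = 2176 − 4751 = -2575 J (the counter-clockwise enclosed area).

W_net ≈ -2580 J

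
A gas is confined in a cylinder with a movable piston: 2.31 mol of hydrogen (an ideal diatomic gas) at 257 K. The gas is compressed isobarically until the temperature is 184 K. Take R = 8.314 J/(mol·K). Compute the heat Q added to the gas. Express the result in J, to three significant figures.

Q ≈ -4910 J

Isobaric: W = nRΔT = (2.31)(8.314)(-73) = -1402 J.
ΔU = nCᵥΔT with Cᵥ = 5R/2: ΔU = (2.31)(20.79)(-73) = -3505 J.
Q = ΔU + W = -3505 − 1402 = -4907 J.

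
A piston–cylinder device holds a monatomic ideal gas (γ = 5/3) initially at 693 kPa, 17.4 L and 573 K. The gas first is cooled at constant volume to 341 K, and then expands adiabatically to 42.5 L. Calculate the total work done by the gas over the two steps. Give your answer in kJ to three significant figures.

Step 1 (isochoric): W = 0 (constant volume).
After step 1: P = 412.4 kPa (V unchanged).
Step 2 (adiabatic): W = (P₁V₁ − P₂V₂)/(γ−1) = (7176 − 3957)/0.667 = 4829 J.
W_total = 0 + 4829 = 4829 J.

W_total ≈ 4.83 kJ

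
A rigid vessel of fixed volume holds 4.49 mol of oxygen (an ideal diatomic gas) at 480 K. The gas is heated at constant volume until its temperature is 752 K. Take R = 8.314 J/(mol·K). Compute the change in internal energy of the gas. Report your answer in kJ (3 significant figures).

ΔU ≈ 25.4 kJ

Constant volume ⇒ W = 0, so Q = ΔU = nCᵥΔT with Cᵥ = 5R/2 = 20.79 J/(mol·K).
ΔU = (4.49)(20.79)(752 − 480) = 25384 J.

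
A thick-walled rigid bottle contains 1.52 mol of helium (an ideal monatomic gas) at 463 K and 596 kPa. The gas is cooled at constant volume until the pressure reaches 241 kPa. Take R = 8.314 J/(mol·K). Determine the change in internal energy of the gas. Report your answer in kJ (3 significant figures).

ΔU ≈ -5.23 kJ

Constant volume ⇒ W = 0, so Q = ΔU = nCᵥΔT with Cᵥ = 3R/2 = 12.47 J/(mol·K).
At constant V, T₂/T₁ = P₂/P₁ ⇒ ΔT = T₁(P₂/P₁ − 1) = 463·(241/596 − 1) = -275.8 K.
ΔU = (1.52)(12.47)(-275.8) = -5228 J.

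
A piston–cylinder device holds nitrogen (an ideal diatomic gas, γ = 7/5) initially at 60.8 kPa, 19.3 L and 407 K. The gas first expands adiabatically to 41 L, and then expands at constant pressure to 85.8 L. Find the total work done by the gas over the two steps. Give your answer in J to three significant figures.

Step 1 (adiabatic): W = (P₁V₁ − P₂V₂)/(γ−1) = (1173 − 868.1)/0.4 = 763.3 J.
After step 1: P = 21.17 kPa, V = 41 L, T = 301.1 K.
Step 2 (isobaric): W = PΔV = (21.17 kPa)(85.8 − 41 L) = 948.6 J.
W_total = 763.3 + 948.6 = 1712 J.

W_total ≈ 1710 J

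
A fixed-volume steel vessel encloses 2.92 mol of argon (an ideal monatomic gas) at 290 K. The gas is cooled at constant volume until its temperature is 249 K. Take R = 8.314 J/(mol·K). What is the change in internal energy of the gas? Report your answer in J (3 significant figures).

ΔU ≈ -1490 J

Constant volume ⇒ W = 0, so Q = ΔU = nCᵥΔT with Cᵥ = 3R/2 = 12.47 J/(mol·K).
ΔU = (2.92)(12.47)(249 − 290) = -1493 J.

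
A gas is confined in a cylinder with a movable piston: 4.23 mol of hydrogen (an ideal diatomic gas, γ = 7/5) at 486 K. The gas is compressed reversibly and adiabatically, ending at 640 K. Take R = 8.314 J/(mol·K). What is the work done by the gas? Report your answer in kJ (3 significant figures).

Adiabatic ⇒ Q = 0, so W_by = −ΔU = nCᵥ(T₁ − T₂).
Cᵥ = 5R/2 = 20.79 J/(mol·K).
W = (4.23)(20.79)(486 − 640) = -13540 J.

W ≈ -13.5 kJ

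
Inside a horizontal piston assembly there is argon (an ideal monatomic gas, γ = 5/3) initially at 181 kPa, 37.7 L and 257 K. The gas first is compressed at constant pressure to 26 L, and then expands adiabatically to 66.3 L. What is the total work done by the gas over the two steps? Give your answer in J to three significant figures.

Step 1 (isobaric): W = PΔV = (181 kPa)(26 − 37.7 L) = -2118 J.
After step 1: P = 181 kPa, V = 26 L, T = 177.2 K.
Step 2 (adiabatic): W = (P₁V₁ − P₂V₂)/(γ−1) = (4706 − 2521)/0.667 = 3277 J.
W_total = -2118 + 3277 = 1159 J.

W_total ≈ 1160 J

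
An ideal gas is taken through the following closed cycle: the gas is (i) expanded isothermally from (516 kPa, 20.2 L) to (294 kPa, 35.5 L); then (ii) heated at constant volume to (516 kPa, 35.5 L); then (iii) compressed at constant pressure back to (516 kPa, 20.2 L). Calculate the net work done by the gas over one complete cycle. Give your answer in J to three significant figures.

Leg (i): W = PᵢVᵢ ln(V_f/Vᵢ) = (10423) ln(35.5/20.2) = 5877 J.
Leg (ii): W = 0.
Leg (iii): W = PΔV = (516)(20.2 − 35.5) = -7895 J.
W_net = 5877 − 7895 = -2018 J.

W_net ≈ -2020 J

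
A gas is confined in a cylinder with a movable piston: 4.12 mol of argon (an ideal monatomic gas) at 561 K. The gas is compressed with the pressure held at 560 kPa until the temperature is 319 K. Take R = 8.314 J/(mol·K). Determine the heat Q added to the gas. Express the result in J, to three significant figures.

Isobaric: W = nRΔT = (4.12)(8.314)(-242) = -8289 J.
ΔU = nCᵥΔT with Cᵥ = 3R/2: ΔU = (4.12)(12.47)(-242) = -12434 J.
Q = ΔU + W = -12434 − 8289 = -20723 J.

Q ≈ -20700 J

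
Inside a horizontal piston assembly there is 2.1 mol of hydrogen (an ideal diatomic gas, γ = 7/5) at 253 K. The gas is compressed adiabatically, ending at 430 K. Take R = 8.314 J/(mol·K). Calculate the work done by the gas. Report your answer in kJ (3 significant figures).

W ≈ -7.73 kJ

Adiabatic ⇒ Q = 0, so W_by = −ΔU = nCᵥ(T₁ − T₂).
Cᵥ = 5R/2 = 20.79 J/(mol·K).
W = (2.1)(20.79)(253 − 430) = -7726 J.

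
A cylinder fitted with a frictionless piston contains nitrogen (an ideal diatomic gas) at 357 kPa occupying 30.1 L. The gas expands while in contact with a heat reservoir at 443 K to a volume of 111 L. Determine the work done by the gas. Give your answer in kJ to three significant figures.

W ≈ 14.0 kJ

Isothermal: W = nRT ln(V₂/V₁) = P₁V₁ ln(V₂/V₁).
P₁V₁ = (357 kPa)(30.1 L) = 10746 J.
W = 10746 × ln(111/30.1) = 10746 × 1.305
W_by_gas = 14023 J.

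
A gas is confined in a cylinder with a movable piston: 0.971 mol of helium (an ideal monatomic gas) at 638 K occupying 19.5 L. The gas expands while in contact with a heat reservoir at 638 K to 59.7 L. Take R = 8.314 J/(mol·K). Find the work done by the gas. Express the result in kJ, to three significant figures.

W ≈ 5.76 kJ

Isothermal: W = nRT ln(V₂/V₁).
W = (0.971)(8.314)(638) × ln(59.7/19.5)
  = 5151 × 1.119
W_by_gas = 5763 J.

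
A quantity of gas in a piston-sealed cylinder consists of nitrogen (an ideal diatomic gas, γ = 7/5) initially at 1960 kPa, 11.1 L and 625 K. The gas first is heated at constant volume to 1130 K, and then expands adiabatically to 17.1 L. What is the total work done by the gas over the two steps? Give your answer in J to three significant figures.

W_total ≈ 15600 J

Step 1 (isochoric): W = 0 (constant volume).
After step 1: P = 3544 kPa (V unchanged).
Step 2 (adiabatic): W = (P₁V₁ − P₂V₂)/(γ−1) = (39335 − 33091)/0.4 = 15610 J.
W_total = 0 + 15610 = 15610 J.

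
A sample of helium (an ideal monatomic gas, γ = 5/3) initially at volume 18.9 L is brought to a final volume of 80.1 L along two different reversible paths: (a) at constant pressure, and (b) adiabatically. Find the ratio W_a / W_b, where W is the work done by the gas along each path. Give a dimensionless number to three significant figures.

W_a / W_b ≈ 3.49

Path (a) isobaric: W = P₁(V₂ − V₁) → W_a/(P₁V₁) = 3.238.
Path (b) adiabatic: W = P₁V₁(1 − (V₁/V₂)^(γ−1))/(γ−1) → W_b/(P₁V₁) = 0.9272.
W_a / W_b = 3.238 / 0.9272 = 3.492.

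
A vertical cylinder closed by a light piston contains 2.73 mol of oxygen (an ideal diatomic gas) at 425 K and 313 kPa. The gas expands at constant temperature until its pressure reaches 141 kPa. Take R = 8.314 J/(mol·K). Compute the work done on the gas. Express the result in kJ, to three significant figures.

Isothermal process: W = nRT ln(V₂/V₁) = nRT ln(P₁/P₂).
W = (2.73)(8.314)(425) × ln(313/141)
  = 9646 × ln(2.22) = 9646 × 0.7974
W_by_gas = 7692 J; work on gas = −W_by = -7692 J.

W ≈ -7.69 kJ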